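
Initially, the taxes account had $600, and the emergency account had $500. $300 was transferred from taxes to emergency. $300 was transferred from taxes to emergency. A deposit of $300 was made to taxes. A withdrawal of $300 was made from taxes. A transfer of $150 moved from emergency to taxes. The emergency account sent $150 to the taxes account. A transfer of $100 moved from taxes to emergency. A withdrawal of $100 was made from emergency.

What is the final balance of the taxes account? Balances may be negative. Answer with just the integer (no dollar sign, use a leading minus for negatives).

Answer: 200

Derivation:
Tracking account balances step by step:
Start: taxes=600, emergency=500
Event 1 (transfer 300 taxes -> emergency): taxes: 600 - 300 = 300, emergency: 500 + 300 = 800. Balances: taxes=300, emergency=800
Event 2 (transfer 300 taxes -> emergency): taxes: 300 - 300 = 0, emergency: 800 + 300 = 1100. Balances: taxes=0, emergency=1100
Event 3 (deposit 300 to taxes): taxes: 0 + 300 = 300. Balances: taxes=300, emergency=1100
Event 4 (withdraw 300 from taxes): taxes: 300 - 300 = 0. Balances: taxes=0, emergency=1100
Event 5 (transfer 150 emergency -> taxes): emergency: 1100 - 150 = 950, taxes: 0 + 150 = 150. Balances: taxes=150, emergency=950
Event 6 (transfer 150 emergency -> taxes): emergency: 950 - 150 = 800, taxes: 150 + 150 = 300. Balances: taxes=300, emergency=800
Event 7 (transfer 100 taxes -> emergency): taxes: 300 - 100 = 200, emergency: 800 + 100 = 900. Balances: taxes=200, emergency=900
Event 8 (withdraw 100 from emergency): emergency: 900 - 100 = 800. Balances: taxes=200, emergency=800

Final balance of taxes: 200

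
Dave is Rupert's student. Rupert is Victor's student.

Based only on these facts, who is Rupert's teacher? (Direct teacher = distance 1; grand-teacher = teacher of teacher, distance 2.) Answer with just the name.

Answer: Victor

Derivation:
Reconstructing the teacher chain from the given facts:
  Victor -> Rupert -> Dave
(each arrow means 'teacher of the next')
Positions in the chain (0 = top):
  position of Victor: 0
  position of Rupert: 1
  position of Dave: 2

Rupert is at position 1; the teacher is 1 step up the chain, i.e. position 0: Victor.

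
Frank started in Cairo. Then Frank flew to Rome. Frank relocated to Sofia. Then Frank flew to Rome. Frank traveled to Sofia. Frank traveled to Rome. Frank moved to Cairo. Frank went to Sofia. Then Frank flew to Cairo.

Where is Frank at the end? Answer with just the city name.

Answer: Cairo

Derivation:
Tracking Frank's location:
Start: Frank is in Cairo.
After move 1: Cairo -> Rome. Frank is in Rome.
After move 2: Rome -> Sofia. Frank is in Sofia.
After move 3: Sofia -> Rome. Frank is in Rome.
After move 4: Rome -> Sofia. Frank is in Sofia.
After move 5: Sofia -> Rome. Frank is in Rome.
After move 6: Rome -> Cairo. Frank is in Cairo.
After move 7: Cairo -> Sofia. Frank is in Sofia.
After move 8: Sofia -> Cairo. Frank is in Cairo.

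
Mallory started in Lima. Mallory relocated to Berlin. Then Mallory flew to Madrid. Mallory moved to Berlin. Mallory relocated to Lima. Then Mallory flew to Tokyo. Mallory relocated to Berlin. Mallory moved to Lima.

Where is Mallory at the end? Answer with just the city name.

Tracking Mallory's location:
Start: Mallory is in Lima.
After move 1: Lima -> Berlin. Mallory is in Berlin.
After move 2: Berlin -> Madrid. Mallory is in Madrid.
After move 3: Madrid -> Berlin. Mallory is in Berlin.
After move 4: Berlin -> Lima. Mallory is in Lima.
After move 5: Lima -> Tokyo. Mallory is in Tokyo.
After move 6: Tokyo -> Berlin. Mallory is in Berlin.
After move 7: Berlin -> Lima. Mallory is in Lima.

Answer: Lima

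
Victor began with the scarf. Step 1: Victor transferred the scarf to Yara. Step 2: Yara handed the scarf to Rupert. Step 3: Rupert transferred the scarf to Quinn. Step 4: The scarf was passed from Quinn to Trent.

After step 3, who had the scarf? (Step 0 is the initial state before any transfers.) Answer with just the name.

Answer: Quinn

Derivation:
Tracking the scarf holder through step 3:
After step 0 (start): Victor
After step 1: Yara
After step 2: Rupert
After step 3: Quinn

At step 3, the holder is Quinn.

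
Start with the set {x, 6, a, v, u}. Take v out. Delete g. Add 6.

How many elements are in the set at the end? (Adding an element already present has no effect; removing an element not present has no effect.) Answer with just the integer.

Answer: 4

Derivation:
Tracking the set through each operation:
Start: {6, a, u, v, x}
Event 1 (remove v): removed. Set: {6, a, u, x}
Event 2 (remove g): not present, no change. Set: {6, a, u, x}
Event 3 (add 6): already present, no change. Set: {6, a, u, x}

Final set: {6, a, u, x} (size 4)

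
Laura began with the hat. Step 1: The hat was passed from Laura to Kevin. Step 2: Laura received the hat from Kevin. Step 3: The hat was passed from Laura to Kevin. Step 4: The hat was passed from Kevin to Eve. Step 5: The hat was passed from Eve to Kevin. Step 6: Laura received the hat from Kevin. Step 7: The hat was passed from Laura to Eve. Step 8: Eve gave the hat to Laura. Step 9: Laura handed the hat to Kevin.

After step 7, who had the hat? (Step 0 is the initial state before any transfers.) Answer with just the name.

Tracking the hat holder through step 7:
After step 0 (start): Laura
After step 1: Kevin
After step 2: Laura
After step 3: Kevin
After step 4: Eve
After step 5: Kevin
After step 6: Laura
After step 7: Eve

At step 7, the holder is Eve.

Answer: Eve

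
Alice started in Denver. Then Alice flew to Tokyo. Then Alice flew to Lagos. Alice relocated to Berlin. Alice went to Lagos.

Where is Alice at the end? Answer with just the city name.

Tracking Alice's location:
Start: Alice is in Denver.
After move 1: Denver -> Tokyo. Alice is in Tokyo.
After move 2: Tokyo -> Lagos. Alice is in Lagos.
After move 3: Lagos -> Berlin. Alice is in Berlin.
After move 4: Berlin -> Lagos. Alice is in Lagos.

Answer: Lagos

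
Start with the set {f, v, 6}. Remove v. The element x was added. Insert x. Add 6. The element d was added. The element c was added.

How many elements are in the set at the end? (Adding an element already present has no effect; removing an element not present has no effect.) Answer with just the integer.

Tracking the set through each operation:
Start: {6, f, v}
Event 1 (remove v): removed. Set: {6, f}
Event 2 (add x): added. Set: {6, f, x}
Event 3 (add x): already present, no change. Set: {6, f, x}
Event 4 (add 6): already present, no change. Set: {6, f, x}
Event 5 (add d): added. Set: {6, d, f, x}
Event 6 (add c): added. Set: {6, c, d, f, x}

Final set: {6, c, d, f, x} (size 5)

Answer: 5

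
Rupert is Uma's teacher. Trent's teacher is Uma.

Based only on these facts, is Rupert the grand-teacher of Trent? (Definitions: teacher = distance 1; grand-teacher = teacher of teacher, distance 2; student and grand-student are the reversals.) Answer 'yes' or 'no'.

Answer: yes

Derivation:
Reconstructing the teacher chain from the given facts:
  Rupert -> Uma -> Trent
(each arrow means 'teacher of the next')
Positions in the chain (0 = top):
  position of Rupert: 0
  position of Uma: 1
  position of Trent: 2

Rupert is at position 0, Trent is at position 2; signed distance (j - i) = 2.
'grand-teacher' requires j - i = 2. Actual distance is 2, so the relation HOLDS.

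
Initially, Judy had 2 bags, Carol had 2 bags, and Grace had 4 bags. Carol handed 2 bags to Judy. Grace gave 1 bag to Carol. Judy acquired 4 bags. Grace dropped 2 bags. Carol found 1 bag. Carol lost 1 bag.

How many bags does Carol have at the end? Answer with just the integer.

Answer: 1

Derivation:
Tracking counts step by step:
Start: Judy=2, Carol=2, Grace=4
Event 1 (Carol -> Judy, 2): Carol: 2 -> 0, Judy: 2 -> 4. State: Judy=4, Carol=0, Grace=4
Event 2 (Grace -> Carol, 1): Grace: 4 -> 3, Carol: 0 -> 1. State: Judy=4, Carol=1, Grace=3
Event 3 (Judy +4): Judy: 4 -> 8. State: Judy=8, Carol=1, Grace=3
Event 4 (Grace -2): Grace: 3 -> 1. State: Judy=8, Carol=1, Grace=1
Event 5 (Carol +1): Carol: 1 -> 2. State: Judy=8, Carol=2, Grace=1
Event 6 (Carol -1): Carol: 2 -> 1. State: Judy=8, Carol=1, Grace=1

Carol's final count: 1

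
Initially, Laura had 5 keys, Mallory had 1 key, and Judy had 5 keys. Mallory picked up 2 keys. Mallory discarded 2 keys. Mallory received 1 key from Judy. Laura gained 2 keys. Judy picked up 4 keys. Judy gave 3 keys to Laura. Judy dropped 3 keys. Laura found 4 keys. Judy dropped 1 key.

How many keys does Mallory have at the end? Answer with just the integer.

Answer: 2

Derivation:
Tracking counts step by step:
Start: Laura=5, Mallory=1, Judy=5
Event 1 (Mallory +2): Mallory: 1 -> 3. State: Laura=5, Mallory=3, Judy=5
Event 2 (Mallory -2): Mallory: 3 -> 1. State: Laura=5, Mallory=1, Judy=5
Event 3 (Judy -> Mallory, 1): Judy: 5 -> 4, Mallory: 1 -> 2. State: Laura=5, Mallory=2, Judy=4
Event 4 (Laura +2): Laura: 5 -> 7. State: Laura=7, Mallory=2, Judy=4
Event 5 (Judy +4): Judy: 4 -> 8. State: Laura=7, Mallory=2, Judy=8
Event 6 (Judy -> Laura, 3): Judy: 8 -> 5, Laura: 7 -> 10. State: Laura=10, Mallory=2, Judy=5
Event 7 (Judy -3): Judy: 5 -> 2. State: Laura=10, Mallory=2, Judy=2
Event 8 (Laura +4): Laura: 10 -> 14. State: Laura=14, Mallory=2, Judy=2
Event 9 (Judy -1): Judy: 2 -> 1. State: Laura=14, Mallory=2, Judy=1

Mallory's final count: 2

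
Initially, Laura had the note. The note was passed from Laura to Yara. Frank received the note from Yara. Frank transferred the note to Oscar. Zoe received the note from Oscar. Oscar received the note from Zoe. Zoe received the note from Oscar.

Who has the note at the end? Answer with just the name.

Answer: Zoe

Derivation:
Tracking the note through each event:
Start: Laura has the note.
After event 1: Yara has the note.
After event 2: Frank has the note.
After event 3: Oscar has the note.
After event 4: Zoe has the note.
After event 5: Oscar has the note.
After event 6: Zoe has the note.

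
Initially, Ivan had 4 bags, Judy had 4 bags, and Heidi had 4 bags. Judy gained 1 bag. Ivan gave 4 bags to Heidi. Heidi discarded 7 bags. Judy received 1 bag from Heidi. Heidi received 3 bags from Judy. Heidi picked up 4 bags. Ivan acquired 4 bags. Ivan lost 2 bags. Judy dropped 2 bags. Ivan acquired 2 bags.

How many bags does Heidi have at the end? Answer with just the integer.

Tracking counts step by step:
Start: Ivan=4, Judy=4, Heidi=4
Event 1 (Judy +1): Judy: 4 -> 5. State: Ivan=4, Judy=5, Heidi=4
Event 2 (Ivan -> Heidi, 4): Ivan: 4 -> 0, Heidi: 4 -> 8. State: Ivan=0, Judy=5, Heidi=8
Event 3 (Heidi -7): Heidi: 8 -> 1. State: Ivan=0, Judy=5, Heidi=1
Event 4 (Heidi -> Judy, 1): Heidi: 1 -> 0, Judy: 5 -> 6. State: Ivan=0, Judy=6, Heidi=0
Event 5 (Judy -> Heidi, 3): Judy: 6 -> 3, Heidi: 0 -> 3. State: Ivan=0, Judy=3, Heidi=3
Event 6 (Heidi +4): Heidi: 3 -> 7. State: Ivan=0, Judy=3, Heidi=7
Event 7 (Ivan +4): Ivan: 0 -> 4. State: Ivan=4, Judy=3, Heidi=7
Event 8 (Ivan -2): Ivan: 4 -> 2. State: Ivan=2, Judy=3, Heidi=7
Event 9 (Judy -2): Judy: 3 -> 1. State: Ivan=2, Judy=1, Heidi=7
Event 10 (Ivan +2): Ivan: 2 -> 4. State: Ivan=4, Judy=1, Heidi=7

Heidi's final count: 7

Answer: 7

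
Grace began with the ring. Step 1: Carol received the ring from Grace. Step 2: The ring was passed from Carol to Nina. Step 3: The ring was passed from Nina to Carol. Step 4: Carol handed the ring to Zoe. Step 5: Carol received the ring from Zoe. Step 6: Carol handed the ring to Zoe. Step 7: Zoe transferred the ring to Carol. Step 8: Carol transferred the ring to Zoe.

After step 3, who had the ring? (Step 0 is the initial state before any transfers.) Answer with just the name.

Tracking the ring holder through step 3:
After step 0 (start): Grace
After step 1: Carol
After step 2: Nina
After step 3: Carol

At step 3, the holder is Carol.

Answer: Carol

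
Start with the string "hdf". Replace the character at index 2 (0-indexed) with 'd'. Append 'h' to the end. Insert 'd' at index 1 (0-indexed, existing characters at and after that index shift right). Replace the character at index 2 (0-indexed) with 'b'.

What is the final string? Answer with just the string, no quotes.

Answer: hdbdh

Derivation:
Applying each edit step by step:
Start: "hdf"
Op 1 (replace idx 2: 'f' -> 'd'): "hdf" -> "hdd"
Op 2 (append 'h'): "hdd" -> "hddh"
Op 3 (insert 'd' at idx 1): "hddh" -> "hdddh"
Op 4 (replace idx 2: 'd' -> 'b'): "hdddh" -> "hdbdh"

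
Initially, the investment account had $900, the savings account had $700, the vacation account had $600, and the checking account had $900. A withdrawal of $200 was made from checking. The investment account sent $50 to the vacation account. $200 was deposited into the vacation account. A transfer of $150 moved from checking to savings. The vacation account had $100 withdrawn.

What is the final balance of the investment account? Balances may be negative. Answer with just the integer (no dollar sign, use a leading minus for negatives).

Answer: 850

Derivation:
Tracking account balances step by step:
Start: investment=900, savings=700, vacation=600, checking=900
Event 1 (withdraw 200 from checking): checking: 900 - 200 = 700. Balances: investment=900, savings=700, vacation=600, checking=700
Event 2 (transfer 50 investment -> vacation): investment: 900 - 50 = 850, vacation: 600 + 50 = 650. Balances: investment=850, savings=700, vacation=650, checking=700
Event 3 (deposit 200 to vacation): vacation: 650 + 200 = 850. Balances: investment=850, savings=700, vacation=850, checking=700
Event 4 (transfer 150 checking -> savings): checking: 700 - 150 = 550, savings: 700 + 150 = 850. Balances: investment=850, savings=850, vacation=850, checking=550
Event 5 (withdraw 100 from vacation): vacation: 850 - 100 = 750. Balances: investment=850, savings=850, vacation=750, checking=550

Final balance of investment: 850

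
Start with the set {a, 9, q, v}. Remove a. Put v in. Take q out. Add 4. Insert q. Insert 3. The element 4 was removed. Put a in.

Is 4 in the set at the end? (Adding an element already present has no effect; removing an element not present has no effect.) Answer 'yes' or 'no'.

Tracking the set through each operation:
Start: {9, a, q, v}
Event 1 (remove a): removed. Set: {9, q, v}
Event 2 (add v): already present, no change. Set: {9, q, v}
Event 3 (remove q): removed. Set: {9, v}
Event 4 (add 4): added. Set: {4, 9, v}
Event 5 (add q): added. Set: {4, 9, q, v}
Event 6 (add 3): added. Set: {3, 4, 9, q, v}
Event 7 (remove 4): removed. Set: {3, 9, q, v}
Event 8 (add a): added. Set: {3, 9, a, q, v}

Final set: {3, 9, a, q, v} (size 5)
4 is NOT in the final set.

Answer: no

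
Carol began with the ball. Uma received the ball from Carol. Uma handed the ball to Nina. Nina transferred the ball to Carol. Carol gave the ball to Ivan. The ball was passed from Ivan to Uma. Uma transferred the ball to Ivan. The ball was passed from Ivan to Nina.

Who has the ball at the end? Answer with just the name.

Answer: Nina

Derivation:
Tracking the ball through each event:
Start: Carol has the ball.
After event 1: Uma has the ball.
After event 2: Nina has the ball.
After event 3: Carol has the ball.
After event 4: Ivan has the ball.
After event 5: Uma has the ball.
After event 6: Ivan has the ball.
After event 7: Nina has the ball.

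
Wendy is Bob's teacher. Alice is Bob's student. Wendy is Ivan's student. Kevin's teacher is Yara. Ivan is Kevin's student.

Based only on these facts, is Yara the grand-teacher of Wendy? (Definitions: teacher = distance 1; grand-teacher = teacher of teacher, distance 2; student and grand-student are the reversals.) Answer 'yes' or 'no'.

Answer: no

Derivation:
Reconstructing the teacher chain from the given facts:
  Yara -> Kevin -> Ivan -> Wendy -> Bob -> Alice
(each arrow means 'teacher of the next')
Positions in the chain (0 = top):
  position of Yara: 0
  position of Kevin: 1
  position of Ivan: 2
  position of Wendy: 3
  position of Bob: 4
  position of Alice: 5

Yara is at position 0, Wendy is at position 3; signed distance (j - i) = 3.
'grand-teacher' requires j - i = 2. Actual distance is 3, so the relation does NOT hold.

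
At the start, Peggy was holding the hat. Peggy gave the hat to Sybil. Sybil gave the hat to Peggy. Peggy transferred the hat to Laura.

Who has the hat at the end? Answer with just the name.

Answer: Laura

Derivation:
Tracking the hat through each event:
Start: Peggy has the hat.
After event 1: Sybil has the hat.
After event 2: Peggy has the hat.
After event 3: Laura has the hat.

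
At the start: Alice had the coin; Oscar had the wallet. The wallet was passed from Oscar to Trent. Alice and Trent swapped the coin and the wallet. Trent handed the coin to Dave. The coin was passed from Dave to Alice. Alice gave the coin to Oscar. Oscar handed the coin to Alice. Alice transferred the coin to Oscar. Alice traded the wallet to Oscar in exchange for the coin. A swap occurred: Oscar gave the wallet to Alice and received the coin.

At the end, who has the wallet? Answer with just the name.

Tracking all object holders:
Start: coin:Alice, wallet:Oscar
Event 1 (give wallet: Oscar -> Trent). State: coin:Alice, wallet:Trent
Event 2 (swap coin<->wallet: now coin:Trent, wallet:Alice). State: coin:Trent, wallet:Alice
Event 3 (give coin: Trent -> Dave). State: coin:Dave, wallet:Alice
Event 4 (give coin: Dave -> Alice). State: coin:Alice, wallet:Alice
Event 5 (give coin: Alice -> Oscar). State: coin:Oscar, wallet:Alice
Event 6 (give coin: Oscar -> Alice). State: coin:Alice, wallet:Alice
Event 7 (give coin: Alice -> Oscar). State: coin:Oscar, wallet:Alice
Event 8 (swap wallet<->coin: now wallet:Oscar, coin:Alice). State: coin:Alice, wallet:Oscar
Event 9 (swap wallet<->coin: now wallet:Alice, coin:Oscar). State: coin:Oscar, wallet:Alice

Final state: coin:Oscar, wallet:Alice
The wallet is held by Alice.

Answer: Alice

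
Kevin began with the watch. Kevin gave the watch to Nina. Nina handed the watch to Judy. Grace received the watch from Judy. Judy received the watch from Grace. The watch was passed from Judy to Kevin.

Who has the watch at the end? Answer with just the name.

Answer: Kevin

Derivation:
Tracking the watch through each event:
Start: Kevin has the watch.
After event 1: Nina has the watch.
After event 2: Judy has the watch.
After event 3: Grace has the watch.
After event 4: Judy has the watch.
After event 5: Kevin has the watch.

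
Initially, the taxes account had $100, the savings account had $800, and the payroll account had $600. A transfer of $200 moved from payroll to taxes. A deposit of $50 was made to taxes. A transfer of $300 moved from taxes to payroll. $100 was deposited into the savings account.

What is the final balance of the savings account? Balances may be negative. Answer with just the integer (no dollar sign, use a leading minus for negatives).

Answer: 900

Derivation:
Tracking account balances step by step:
Start: taxes=100, savings=800, payroll=600
Event 1 (transfer 200 payroll -> taxes): payroll: 600 - 200 = 400, taxes: 100 + 200 = 300. Balances: taxes=300, savings=800, payroll=400
Event 2 (deposit 50 to taxes): taxes: 300 + 50 = 350. Balances: taxes=350, savings=800, payroll=400
Event 3 (transfer 300 taxes -> payroll): taxes: 350 - 300 = 50, payroll: 400 + 300 = 700. Balances: taxes=50, savings=800, payroll=700
Event 4 (deposit 100 to savings): savings: 800 + 100 = 900. Balances: taxes=50, savings=900, payroll=700

Final balance of savings: 900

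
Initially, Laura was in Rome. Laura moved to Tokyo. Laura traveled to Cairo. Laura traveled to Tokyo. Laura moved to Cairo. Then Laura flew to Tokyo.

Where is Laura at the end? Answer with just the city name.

Answer: Tokyo

Derivation:
Tracking Laura's location:
Start: Laura is in Rome.
After move 1: Rome -> Tokyo. Laura is in Tokyo.
After move 2: Tokyo -> Cairo. Laura is in Cairo.
After move 3: Cairo -> Tokyo. Laura is in Tokyo.
After move 4: Tokyo -> Cairo. Laura is in Cairo.
After move 5: Cairo -> Tokyo. Laura is in Tokyo.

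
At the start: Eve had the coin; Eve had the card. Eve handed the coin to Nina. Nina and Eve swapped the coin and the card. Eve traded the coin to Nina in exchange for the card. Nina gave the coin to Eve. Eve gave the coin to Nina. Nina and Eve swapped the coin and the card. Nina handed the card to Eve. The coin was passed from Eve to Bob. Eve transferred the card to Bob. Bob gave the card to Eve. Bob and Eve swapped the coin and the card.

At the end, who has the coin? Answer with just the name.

Answer: Eve

Derivation:
Tracking all object holders:
Start: coin:Eve, card:Eve
Event 1 (give coin: Eve -> Nina). State: coin:Nina, card:Eve
Event 2 (swap coin<->card: now coin:Eve, card:Nina). State: coin:Eve, card:Nina
Event 3 (swap coin<->card: now coin:Nina, card:Eve). State: coin:Nina, card:Eve
Event 4 (give coin: Nina -> Eve). State: coin:Eve, card:Eve
Event 5 (give coin: Eve -> Nina). State: coin:Nina, card:Eve
Event 6 (swap coin<->card: now coin:Eve, card:Nina). State: coin:Eve, card:Nina
Event 7 (give card: Nina -> Eve). State: coin:Eve, card:Eve
Event 8 (give coin: Eve -> Bob). State: coin:Bob, card:Eve
Event 9 (give card: Eve -> Bob). State: coin:Bob, card:Bob
Event 10 (give card: Bob -> Eve). State: coin:Bob, card:Eve
Event 11 (swap coin<->card: now coin:Eve, card:Bob). State: coin:Eve, card:Bob

Final state: coin:Eve, card:Bob
The coin is held by Eve.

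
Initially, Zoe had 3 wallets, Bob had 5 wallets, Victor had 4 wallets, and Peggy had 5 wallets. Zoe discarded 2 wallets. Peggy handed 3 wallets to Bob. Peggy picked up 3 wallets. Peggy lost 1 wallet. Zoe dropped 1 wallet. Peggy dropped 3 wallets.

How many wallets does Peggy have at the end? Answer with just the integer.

Answer: 1

Derivation:
Tracking counts step by step:
Start: Zoe=3, Bob=5, Victor=4, Peggy=5
Event 1 (Zoe -2): Zoe: 3 -> 1. State: Zoe=1, Bob=5, Victor=4, Peggy=5
Event 2 (Peggy -> Bob, 3): Peggy: 5 -> 2, Bob: 5 -> 8. State: Zoe=1, Bob=8, Victor=4, Peggy=2
Event 3 (Peggy +3): Peggy: 2 -> 5. State: Zoe=1, Bob=8, Victor=4, Peggy=5
Event 4 (Peggy -1): Peggy: 5 -> 4. State: Zoe=1, Bob=8, Victor=4, Peggy=4
Event 5 (Zoe -1): Zoe: 1 -> 0. State: Zoe=0, Bob=8, Victor=4, Peggy=4
Event 6 (Peggy -3): Peggy: 4 -> 1. State: Zoe=0, Bob=8, Victor=4, Peggy=1

Peggy's final count: 1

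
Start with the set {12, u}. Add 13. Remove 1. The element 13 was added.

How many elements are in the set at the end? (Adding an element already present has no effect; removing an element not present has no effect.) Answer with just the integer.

Answer: 3

Derivation:
Tracking the set through each operation:
Start: {12, u}
Event 1 (add 13): added. Set: {12, 13, u}
Event 2 (remove 1): not present, no change. Set: {12, 13, u}
Event 3 (add 13): already present, no change. Set: {12, 13, u}

Final set: {12, 13, u} (size 3)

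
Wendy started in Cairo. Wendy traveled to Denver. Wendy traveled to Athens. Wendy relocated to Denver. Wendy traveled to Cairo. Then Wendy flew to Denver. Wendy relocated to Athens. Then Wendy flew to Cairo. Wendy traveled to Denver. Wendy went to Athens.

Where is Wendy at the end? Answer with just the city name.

Tracking Wendy's location:
Start: Wendy is in Cairo.
After move 1: Cairo -> Denver. Wendy is in Denver.
After move 2: Denver -> Athens. Wendy is in Athens.
After move 3: Athens -> Denver. Wendy is in Denver.
After move 4: Denver -> Cairo. Wendy is in Cairo.
After move 5: Cairo -> Denver. Wendy is in Denver.
After move 6: Denver -> Athens. Wendy is in Athens.
After move 7: Athens -> Cairo. Wendy is in Cairo.
After move 8: Cairo -> Denver. Wendy is in Denver.
After move 9: Denver -> Athens. Wendy is in Athens.

Answer: Athens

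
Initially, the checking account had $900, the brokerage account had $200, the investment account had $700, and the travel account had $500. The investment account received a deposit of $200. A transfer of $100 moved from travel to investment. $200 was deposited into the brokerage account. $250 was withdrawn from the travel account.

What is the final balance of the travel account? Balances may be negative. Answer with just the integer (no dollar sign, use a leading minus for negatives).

Tracking account balances step by step:
Start: checking=900, brokerage=200, investment=700, travel=500
Event 1 (deposit 200 to investment): investment: 700 + 200 = 900. Balances: checking=900, brokerage=200, investment=900, travel=500
Event 2 (transfer 100 travel -> investment): travel: 500 - 100 = 400, investment: 900 + 100 = 1000. Balances: checking=900, brokerage=200, investment=1000, travel=400
Event 3 (deposit 200 to brokerage): brokerage: 200 + 200 = 400. Balances: checking=900, brokerage=400, investment=1000, travel=400
Event 4 (withdraw 250 from travel): travel: 400 - 250 = 150. Balances: checking=900, brokerage=400, investment=1000, travel=150

Final balance of travel: 150

Answer: 150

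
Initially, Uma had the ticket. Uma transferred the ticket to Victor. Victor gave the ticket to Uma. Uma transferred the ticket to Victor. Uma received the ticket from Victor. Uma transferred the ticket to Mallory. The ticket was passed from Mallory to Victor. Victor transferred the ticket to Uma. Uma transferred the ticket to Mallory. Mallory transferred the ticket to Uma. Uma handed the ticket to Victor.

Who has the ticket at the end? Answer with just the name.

Answer: Victor

Derivation:
Tracking the ticket through each event:
Start: Uma has the ticket.
After event 1: Victor has the ticket.
After event 2: Uma has the ticket.
After event 3: Victor has the ticket.
After event 4: Uma has the ticket.
After event 5: Mallory has the ticket.
After event 6: Victor has the ticket.
After event 7: Uma has the ticket.
After event 8: Mallory has the ticket.
After event 9: Uma has the ticket.
After event 10: Victor has the ticket.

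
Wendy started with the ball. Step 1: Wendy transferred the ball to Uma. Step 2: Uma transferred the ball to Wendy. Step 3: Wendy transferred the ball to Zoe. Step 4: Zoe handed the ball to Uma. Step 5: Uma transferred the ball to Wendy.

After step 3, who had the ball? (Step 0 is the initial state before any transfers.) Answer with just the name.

Answer: Zoe

Derivation:
Tracking the ball holder through step 3:
After step 0 (start): Wendy
After step 1: Uma
After step 2: Wendy
After step 3: Zoe

At step 3, the holder is Zoe.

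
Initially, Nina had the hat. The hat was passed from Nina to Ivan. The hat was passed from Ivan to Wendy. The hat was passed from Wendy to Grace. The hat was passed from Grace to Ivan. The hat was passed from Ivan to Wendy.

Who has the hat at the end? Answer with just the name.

Answer: Wendy

Derivation:
Tracking the hat through each event:
Start: Nina has the hat.
After event 1: Ivan has the hat.
After event 2: Wendy has the hat.
After event 3: Grace has the hat.
After event 4: Ivan has the hat.
After event 5: Wendy has the hat.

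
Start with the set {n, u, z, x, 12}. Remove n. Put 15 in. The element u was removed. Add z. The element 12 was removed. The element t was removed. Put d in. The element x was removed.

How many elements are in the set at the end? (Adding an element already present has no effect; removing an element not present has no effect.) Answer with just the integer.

Answer: 3

Derivation:
Tracking the set through each operation:
Start: {12, n, u, x, z}
Event 1 (remove n): removed. Set: {12, u, x, z}
Event 2 (add 15): added. Set: {12, 15, u, x, z}
Event 3 (remove u): removed. Set: {12, 15, x, z}
Event 4 (add z): already present, no change. Set: {12, 15, x, z}
Event 5 (remove 12): removed. Set: {15, x, z}
Event 6 (remove t): not present, no change. Set: {15, x, z}
Event 7 (add d): added. Set: {15, d, x, z}
Event 8 (remove x): removed. Set: {15, d, z}

Final set: {15, d, z} (size 3)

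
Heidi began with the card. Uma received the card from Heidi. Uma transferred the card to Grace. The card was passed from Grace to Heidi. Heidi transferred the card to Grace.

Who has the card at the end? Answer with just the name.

Answer: Grace

Derivation:
Tracking the card through each event:
Start: Heidi has the card.
After event 1: Uma has the card.
After event 2: Grace has the card.
After event 3: Heidi has the card.
After event 4: Grace has the card.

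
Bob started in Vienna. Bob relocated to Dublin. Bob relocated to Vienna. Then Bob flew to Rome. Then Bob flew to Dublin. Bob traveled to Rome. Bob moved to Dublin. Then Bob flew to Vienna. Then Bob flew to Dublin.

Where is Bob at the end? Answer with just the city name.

Tracking Bob's location:
Start: Bob is in Vienna.
After move 1: Vienna -> Dublin. Bob is in Dublin.
After move 2: Dublin -> Vienna. Bob is in Vienna.
After move 3: Vienna -> Rome. Bob is in Rome.
After move 4: Rome -> Dublin. Bob is in Dublin.
After move 5: Dublin -> Rome. Bob is in Rome.
After move 6: Rome -> Dublin. Bob is in Dublin.
After move 7: Dublin -> Vienna. Bob is in Vienna.
After move 8: Vienna -> Dublin. Bob is in Dublin.

Answer: Dublin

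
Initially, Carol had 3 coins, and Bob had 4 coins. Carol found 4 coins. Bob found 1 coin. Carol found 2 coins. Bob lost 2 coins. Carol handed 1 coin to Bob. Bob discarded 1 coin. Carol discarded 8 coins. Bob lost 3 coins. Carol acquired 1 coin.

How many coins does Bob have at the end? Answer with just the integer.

Tracking counts step by step:
Start: Carol=3, Bob=4
Event 1 (Carol +4): Carol: 3 -> 7. State: Carol=7, Bob=4
Event 2 (Bob +1): Bob: 4 -> 5. State: Carol=7, Bob=5
Event 3 (Carol +2): Carol: 7 -> 9. State: Carol=9, Bob=5
Event 4 (Bob -2): Bob: 5 -> 3. State: Carol=9, Bob=3
Event 5 (Carol -> Bob, 1): Carol: 9 -> 8, Bob: 3 -> 4. State: Carol=8, Bob=4
Event 6 (Bob -1): Bob: 4 -> 3. State: Carol=8, Bob=3
Event 7 (Carol -8): Carol: 8 -> 0. State: Carol=0, Bob=3
Event 8 (Bob -3): Bob: 3 -> 0. State: Carol=0, Bob=0
Event 9 (Carol +1): Carol: 0 -> 1. State: Carol=1, Bob=0

Bob's final count: 0

Answer: 0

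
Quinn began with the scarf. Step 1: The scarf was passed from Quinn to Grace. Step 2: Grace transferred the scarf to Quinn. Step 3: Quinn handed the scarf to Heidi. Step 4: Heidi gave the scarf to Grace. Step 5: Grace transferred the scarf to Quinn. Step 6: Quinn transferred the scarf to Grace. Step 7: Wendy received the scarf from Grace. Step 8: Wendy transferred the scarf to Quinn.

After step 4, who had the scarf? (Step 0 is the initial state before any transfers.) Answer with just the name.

Tracking the scarf holder through step 4:
After step 0 (start): Quinn
After step 1: Grace
After step 2: Quinn
After step 3: Heidi
After step 4: Grace

At step 4, the holder is Grace.

Answer: Grace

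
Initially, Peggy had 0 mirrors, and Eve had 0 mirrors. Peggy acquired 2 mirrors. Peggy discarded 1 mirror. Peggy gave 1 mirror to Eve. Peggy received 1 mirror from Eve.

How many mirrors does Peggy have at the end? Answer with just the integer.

Tracking counts step by step:
Start: Peggy=0, Eve=0
Event 1 (Peggy +2): Peggy: 0 -> 2. State: Peggy=2, Eve=0
Event 2 (Peggy -1): Peggy: 2 -> 1. State: Peggy=1, Eve=0
Event 3 (Peggy -> Eve, 1): Peggy: 1 -> 0, Eve: 0 -> 1. State: Peggy=0, Eve=1
Event 4 (Eve -> Peggy, 1): Eve: 1 -> 0, Peggy: 0 -> 1. State: Peggy=1, Eve=0

Peggy's final count: 1

Answer: 1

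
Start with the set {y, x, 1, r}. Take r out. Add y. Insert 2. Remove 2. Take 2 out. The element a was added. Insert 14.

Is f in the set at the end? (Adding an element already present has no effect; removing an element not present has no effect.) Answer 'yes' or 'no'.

Tracking the set through each operation:
Start: {1, r, x, y}
Event 1 (remove r): removed. Set: {1, x, y}
Event 2 (add y): already present, no change. Set: {1, x, y}
Event 3 (add 2): added. Set: {1, 2, x, y}
Event 4 (remove 2): removed. Set: {1, x, y}
Event 5 (remove 2): not present, no change. Set: {1, x, y}
Event 6 (add a): added. Set: {1, a, x, y}
Event 7 (add 14): added. Set: {1, 14, a, x, y}

Final set: {1, 14, a, x, y} (size 5)
f is NOT in the final set.

Answer: no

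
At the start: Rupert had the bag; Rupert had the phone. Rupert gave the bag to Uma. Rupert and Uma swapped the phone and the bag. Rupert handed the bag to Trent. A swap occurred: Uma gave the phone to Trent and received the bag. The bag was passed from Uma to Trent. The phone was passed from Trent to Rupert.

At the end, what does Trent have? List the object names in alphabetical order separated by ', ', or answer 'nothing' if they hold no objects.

Answer: bag

Derivation:
Tracking all object holders:
Start: bag:Rupert, phone:Rupert
Event 1 (give bag: Rupert -> Uma). State: bag:Uma, phone:Rupert
Event 2 (swap phone<->bag: now phone:Uma, bag:Rupert). State: bag:Rupert, phone:Uma
Event 3 (give bag: Rupert -> Trent). State: bag:Trent, phone:Uma
Event 4 (swap phone<->bag: now phone:Trent, bag:Uma). State: bag:Uma, phone:Trent
Event 5 (give bag: Uma -> Trent). State: bag:Trent, phone:Trent
Event 6 (give phone: Trent -> Rupert). State: bag:Trent, phone:Rupert

Final state: bag:Trent, phone:Rupert
Trent holds: bag.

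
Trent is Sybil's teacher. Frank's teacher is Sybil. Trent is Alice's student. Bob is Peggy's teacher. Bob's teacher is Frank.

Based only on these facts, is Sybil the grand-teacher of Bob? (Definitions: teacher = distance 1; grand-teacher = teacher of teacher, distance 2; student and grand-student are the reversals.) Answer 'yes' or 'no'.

Reconstructing the teacher chain from the given facts:
  Alice -> Trent -> Sybil -> Frank -> Bob -> Peggy
(each arrow means 'teacher of the next')
Positions in the chain (0 = top):
  position of Alice: 0
  position of Trent: 1
  position of Sybil: 2
  position of Frank: 3
  position of Bob: 4
  position of Peggy: 5

Sybil is at position 2, Bob is at position 4; signed distance (j - i) = 2.
'grand-teacher' requires j - i = 2. Actual distance is 2, so the relation HOLDS.

Answer: yes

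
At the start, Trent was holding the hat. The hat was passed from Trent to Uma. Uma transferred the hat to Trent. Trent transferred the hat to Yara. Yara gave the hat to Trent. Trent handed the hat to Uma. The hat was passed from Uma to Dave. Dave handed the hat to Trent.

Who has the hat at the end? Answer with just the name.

Tracking the hat through each event:
Start: Trent has the hat.
After event 1: Uma has the hat.
After event 2: Trent has the hat.
After event 3: Yara has the hat.
After event 4: Trent has the hat.
After event 5: Uma has the hat.
After event 6: Dave has the hat.
After event 7: Trent has the hat.

Answer: Trent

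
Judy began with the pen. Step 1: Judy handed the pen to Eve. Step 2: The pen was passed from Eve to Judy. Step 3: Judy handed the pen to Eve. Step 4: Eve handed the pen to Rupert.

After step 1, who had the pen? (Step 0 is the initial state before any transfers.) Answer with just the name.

Answer: Eve

Derivation:
Tracking the pen holder through step 1:
After step 0 (start): Judy
After step 1: Eve

At step 1, the holder is Eve.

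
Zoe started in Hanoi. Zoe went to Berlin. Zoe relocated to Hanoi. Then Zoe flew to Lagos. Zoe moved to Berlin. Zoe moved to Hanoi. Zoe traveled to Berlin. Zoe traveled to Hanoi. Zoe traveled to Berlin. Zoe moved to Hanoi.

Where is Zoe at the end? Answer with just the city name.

Tracking Zoe's location:
Start: Zoe is in Hanoi.
After move 1: Hanoi -> Berlin. Zoe is in Berlin.
After move 2: Berlin -> Hanoi. Zoe is in Hanoi.
After move 3: Hanoi -> Lagos. Zoe is in Lagos.
After move 4: Lagos -> Berlin. Zoe is in Berlin.
After move 5: Berlin -> Hanoi. Zoe is in Hanoi.
After move 6: Hanoi -> Berlin. Zoe is in Berlin.
After move 7: Berlin -> Hanoi. Zoe is in Hanoi.
After move 8: Hanoi -> Berlin. Zoe is in Berlin.
After move 9: Berlin -> Hanoi. Zoe is in Hanoi.

Answer: Hanoi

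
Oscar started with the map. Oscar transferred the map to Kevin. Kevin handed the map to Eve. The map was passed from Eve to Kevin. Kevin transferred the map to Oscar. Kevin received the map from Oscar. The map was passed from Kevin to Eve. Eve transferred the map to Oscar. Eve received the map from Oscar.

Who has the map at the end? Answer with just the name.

Answer: Eve

Derivation:
Tracking the map through each event:
Start: Oscar has the map.
After event 1: Kevin has the map.
After event 2: Eve has the map.
After event 3: Kevin has the map.
After event 4: Oscar has the map.
After event 5: Kevin has the map.
After event 6: Eve has the map.
After event 7: Oscar has the map.
After event 8: Eve has the map.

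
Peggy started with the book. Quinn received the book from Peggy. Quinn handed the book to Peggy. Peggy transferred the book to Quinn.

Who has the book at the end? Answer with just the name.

Tracking the book through each event:
Start: Peggy has the book.
After event 1: Quinn has the book.
After event 2: Peggy has the book.
After event 3: Quinn has the book.

Answer: Quinn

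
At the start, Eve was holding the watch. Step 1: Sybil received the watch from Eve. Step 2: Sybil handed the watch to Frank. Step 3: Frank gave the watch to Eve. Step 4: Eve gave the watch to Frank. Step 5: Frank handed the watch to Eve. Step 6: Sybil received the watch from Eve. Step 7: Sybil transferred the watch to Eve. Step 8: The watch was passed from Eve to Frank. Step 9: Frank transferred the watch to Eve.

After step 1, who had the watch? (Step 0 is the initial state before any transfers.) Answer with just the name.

Answer: Sybil

Derivation:
Tracking the watch holder through step 1:
After step 0 (start): Eve
After step 1: Sybil

At step 1, the holder is Sybil.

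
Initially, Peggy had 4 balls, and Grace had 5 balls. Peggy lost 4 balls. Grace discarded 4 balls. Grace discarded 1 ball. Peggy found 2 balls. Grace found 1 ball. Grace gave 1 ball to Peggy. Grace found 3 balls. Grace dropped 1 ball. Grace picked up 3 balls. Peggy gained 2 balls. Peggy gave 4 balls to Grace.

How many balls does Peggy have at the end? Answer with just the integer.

Tracking counts step by step:
Start: Peggy=4, Grace=5
Event 1 (Peggy -4): Peggy: 4 -> 0. State: Peggy=0, Grace=5
Event 2 (Grace -4): Grace: 5 -> 1. State: Peggy=0, Grace=1
Event 3 (Grace -1): Grace: 1 -> 0. State: Peggy=0, Grace=0
Event 4 (Peggy +2): Peggy: 0 -> 2. State: Peggy=2, Grace=0
Event 5 (Grace +1): Grace: 0 -> 1. State: Peggy=2, Grace=1
Event 6 (Grace -> Peggy, 1): Grace: 1 -> 0, Peggy: 2 -> 3. State: Peggy=3, Grace=0
Event 7 (Grace +3): Grace: 0 -> 3. State: Peggy=3, Grace=3
Event 8 (Grace -1): Grace: 3 -> 2. State: Peggy=3, Grace=2
Event 9 (Grace +3): Grace: 2 -> 5. State: Peggy=3, Grace=5
Event 10 (Peggy +2): Peggy: 3 -> 5. State: Peggy=5, Grace=5
Event 11 (Peggy -> Grace, 4): Peggy: 5 -> 1, Grace: 5 -> 9. State: Peggy=1, Grace=9

Peggy's final count: 1

Answer: 1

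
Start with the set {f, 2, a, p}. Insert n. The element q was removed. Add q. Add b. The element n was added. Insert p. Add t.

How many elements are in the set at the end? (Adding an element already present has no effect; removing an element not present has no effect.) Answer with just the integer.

Answer: 8

Derivation:
Tracking the set through each operation:
Start: {2, a, f, p}
Event 1 (add n): added. Set: {2, a, f, n, p}
Event 2 (remove q): not present, no change. Set: {2, a, f, n, p}
Event 3 (add q): added. Set: {2, a, f, n, p, q}
Event 4 (add b): added. Set: {2, a, b, f, n, p, q}
Event 5 (add n): already present, no change. Set: {2, a, b, f, n, p, q}
Event 6 (add p): already present, no change. Set: {2, a, b, f, n, p, q}
Event 7 (add t): added. Set: {2, a, b, f, n, p, q, t}

Final set: {2, a, b, f, n, p, q, t} (size 8)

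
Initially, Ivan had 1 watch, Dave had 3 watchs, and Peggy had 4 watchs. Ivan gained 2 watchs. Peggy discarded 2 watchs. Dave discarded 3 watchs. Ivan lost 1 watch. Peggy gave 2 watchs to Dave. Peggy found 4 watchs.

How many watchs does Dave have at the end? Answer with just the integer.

Tracking counts step by step:
Start: Ivan=1, Dave=3, Peggy=4
Event 1 (Ivan +2): Ivan: 1 -> 3. State: Ivan=3, Dave=3, Peggy=4
Event 2 (Peggy -2): Peggy: 4 -> 2. State: Ivan=3, Dave=3, Peggy=2
Event 3 (Dave -3): Dave: 3 -> 0. State: Ivan=3, Dave=0, Peggy=2
Event 4 (Ivan -1): Ivan: 3 -> 2. State: Ivan=2, Dave=0, Peggy=2
Event 5 (Peggy -> Dave, 2): Peggy: 2 -> 0, Dave: 0 -> 2. State: Ivan=2, Dave=2, Peggy=0
Event 6 (Peggy +4): Peggy: 0 -> 4. State: Ivan=2, Dave=2, Peggy=4

Dave's final count: 2

Answer: 2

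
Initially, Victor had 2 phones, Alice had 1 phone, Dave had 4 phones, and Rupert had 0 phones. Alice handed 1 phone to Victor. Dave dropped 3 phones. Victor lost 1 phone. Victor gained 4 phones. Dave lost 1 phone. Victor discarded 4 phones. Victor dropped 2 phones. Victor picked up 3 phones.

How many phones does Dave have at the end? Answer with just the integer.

Tracking counts step by step:
Start: Victor=2, Alice=1, Dave=4, Rupert=0
Event 1 (Alice -> Victor, 1): Alice: 1 -> 0, Victor: 2 -> 3. State: Victor=3, Alice=0, Dave=4, Rupert=0
Event 2 (Dave -3): Dave: 4 -> 1. State: Victor=3, Alice=0, Dave=1, Rupert=0
Event 3 (Victor -1): Victor: 3 -> 2. State: Victor=2, Alice=0, Dave=1, Rupert=0
Event 4 (Victor +4): Victor: 2 -> 6. State: Victor=6, Alice=0, Dave=1, Rupert=0
Event 5 (Dave -1): Dave: 1 -> 0. State: Victor=6, Alice=0, Dave=0, Rupert=0
Event 6 (Victor -4): Victor: 6 -> 2. State: Victor=2, Alice=0, Dave=0, Rupert=0
Event 7 (Victor -2): Victor: 2 -> 0. State: Victor=0, Alice=0, Dave=0, Rupert=0
Event 8 (Victor +3): Victor: 0 -> 3. State: Victor=3, Alice=0, Dave=0, Rupert=0

Dave's final count: 0

Answer: 0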